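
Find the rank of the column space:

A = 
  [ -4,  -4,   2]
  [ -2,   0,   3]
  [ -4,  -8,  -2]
Row reduce:
R2 → R2 - (1/2)·R1
R3 → R3 - (1)·R1
R3 → R3 + (2)·R2
REF = 
  [ -4,  -4,   2]
  [  0,   2,   2]
  [  0,   0,   0]
Pivot columns: 1, 2 → 2 pivots.
dim(Col(A)) = number of pivot columns = 2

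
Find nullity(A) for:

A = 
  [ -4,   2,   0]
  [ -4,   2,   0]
nullity(A) = 2

Row reduce:
R2 → R2 - (1)·R1
REF = 
  [ -4,   2,   0]
  [  0,   0,   0]
Pivot columns: 1 → 1 pivot.
rank(A) = 1, so nullity(A) = 3 - 1 = 2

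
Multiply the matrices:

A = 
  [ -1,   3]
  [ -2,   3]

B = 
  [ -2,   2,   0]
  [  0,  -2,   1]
A is 2×2 and B is 2×3, so AB is 2×3. Each entry is (row of A)·(column of B):
AB[1,1] = (-1)(-2) + (3)(0) = 2
AB[1,2] = (-1)(2) + (3)(-2) = -8
AB[1,3] = (-1)(0) + (3)(1) = 3
AB[2,1] = (-2)(-2) + (3)(0) = 4
AB[2,2] = (-2)(2) + (3)(-2) = -10
AB[2,3] = (-2)(0) + (3)(1) = 3

AB = 
  [  2,  -8,   3]
  [  4, -10,   3]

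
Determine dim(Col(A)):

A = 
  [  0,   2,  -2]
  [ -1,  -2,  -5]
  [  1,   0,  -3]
Row reduce:
Swap R1 ↔ R2
R3 → R3 + (1)·R1
R3 → R3 + (1)·R2
REF = 
  [ -1,  -2,  -5]
  [  0,   2,  -2]
  [  0,   0, -10]
Pivot columns: 1, 2, 3 → 3 pivots.
dim(Col(A)) = number of pivot columns = 3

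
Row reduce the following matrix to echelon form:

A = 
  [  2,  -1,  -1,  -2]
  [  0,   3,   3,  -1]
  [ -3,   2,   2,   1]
Row operations:
R3 → R3 + (3/2)·R1
R3 → R3 - (1/6)·R2

Resulting echelon form:
REF = 
  [    2,    -1,    -1,    -2]
  [    0,     3,     3,    -1]
  [    0,     0,     0, -11/6]

Rank = 3 (number of non-zero pivot rows).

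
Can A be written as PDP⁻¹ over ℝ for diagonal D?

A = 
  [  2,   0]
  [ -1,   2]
No

tr(A) = 4, det(A) = 4
Characteristic polynomial: λ² - tr(A)λ + det(A) = λ² - 4λ + 4
λ² - 4λ + 4 = (λ - 2)²
Eigenvalues: 2, 2
λ=2: alg. mult. = 2, geom. mult. = 2 - rank(A - (2)I) = 2 - 1 = 1
Sum of geometric multiplicities = 1 < n = 2, so there aren't enough independent eigenvectors.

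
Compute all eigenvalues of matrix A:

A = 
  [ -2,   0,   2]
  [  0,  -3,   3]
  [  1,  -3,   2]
λ = 0, (-3 + i√3)/2, (-3 - i√3)/2  (≈ 0, -1.5 + 0.866i, -1.5 - 0.866i)

Characteristic polynomial: det(λI - A) = λ³ + 3λ² + 3λ
The constant term is 0, so λ = 0 is a root: p(λ) = λ(λ² + 3λ + 3)
λ² + 3λ + 3 = 0  ⇒  λ = (-3 ± √((3)² - 4·(3)))/2 = (-3 ± √(-3))/2
  = (-3 + i√3)/2,  (-3 - i√3)/2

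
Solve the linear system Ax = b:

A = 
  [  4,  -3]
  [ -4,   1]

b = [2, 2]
x = [-1, -2]

Row reduce the augmented matrix [A|b]:
R2 → R2 + (1)·R1
REF = 
  [  4,  -3,   2]
  [  0,  -2,   4]

Back-substitution:
x₂ = 4 / (-2) = -2
x₁ = (2 - (-3)(-2)) / 4 = -1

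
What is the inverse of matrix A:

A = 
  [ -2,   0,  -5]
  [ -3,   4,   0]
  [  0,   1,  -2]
det(A) = (-2)·((4)(-2) - (0)(1)) - (0)·((-3)(-2) - (0)(0)) + (-5)·((-3)(1) - (4)(0))
  = (-2)(-8) - (0)(6) + (-5)(-3)
  = 31
det(A) = 31 ≠ 0, so A is invertible.

Cofactors Cᵢⱼ = (-1)ⁱ⁺ʲ·Mᵢⱼ:
C = 
  [ -8,  -6,  -3]
  [ -5,   4,   2]
  [ 20,  15,  -8]

adj(A) = Cᵀ:
adj(A) = 
  [ -8,  -5,  20]
  [ -6,   4,  15]
  [ -3,   2,  -8]

A⁻¹ = (1/31) · adj(A):
A⁻¹ = 
  [-8/31, -5/31, 20/31]
  [-6/31,  4/31, 15/31]
  [-3/31,  2/31, -8/31]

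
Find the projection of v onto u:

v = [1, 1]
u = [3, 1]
v·u = (1)(3) + (1)(1) = 4
u·u = (3)² + (1)² = 10
proj_u(v) = (v·u / u·u) × u = (4/10) × u = (2/5) × u

proj_u(v) = [6/5, 2/5]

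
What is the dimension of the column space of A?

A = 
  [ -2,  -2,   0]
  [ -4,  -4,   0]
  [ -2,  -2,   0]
Row reduce:
R2 → R2 - (2)·R1
R3 → R3 - (1)·R1
REF = 
  [ -2,  -2,   0]
  [  0,   0,   0]
  [  0,   0,   0]
Pivot columns: 1 → 1 pivot.
dim(Col(A)) = number of pivot columns = 1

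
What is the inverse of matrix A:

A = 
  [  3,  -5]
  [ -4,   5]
det(A) = (3)(5) - (-5)(-4) = -5
For a 2×2 matrix, A⁻¹ = (1/det(A)) · [[d, -b], [-c, a]]
    = (-1/5) · [[5, 5], [4, 3]]

A⁻¹ = 
  [  -1,   -1]
  [-4/5, -3/5]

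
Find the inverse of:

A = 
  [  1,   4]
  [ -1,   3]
det(A) = (1)(3) - (4)(-1) = 7
For a 2×2 matrix, A⁻¹ = (1/det(A)) · [[d, -b], [-c, a]]
    = (1/7) · [[3, -4], [1, 1]]

A⁻¹ = 
  [ 3/7, -4/7]
  [ 1/7,  1/7]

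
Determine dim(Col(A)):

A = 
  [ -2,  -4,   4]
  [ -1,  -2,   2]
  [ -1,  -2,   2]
dim(Col(A)) = 1

Row reduce:
R2 → R2 - (1/2)·R1
R3 → R3 - (1/2)·R1
REF = 
  [ -2,  -4,   4]
  [  0,   0,   0]
  [  0,   0,   0]
Pivot columns: 1 → 1 pivot.
dim(Col(A)) = number of pivot columns = 1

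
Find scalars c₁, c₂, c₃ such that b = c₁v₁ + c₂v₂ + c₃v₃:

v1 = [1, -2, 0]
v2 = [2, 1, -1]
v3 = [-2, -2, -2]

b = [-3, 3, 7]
c1 = -1, c2 = -3, c3 = -2

b = -1·v1 + -3·v2 + -2·v3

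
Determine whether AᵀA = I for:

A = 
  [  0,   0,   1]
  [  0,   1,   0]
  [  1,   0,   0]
Yes

AᵀA = 
  [  1,   0,   0]
  [  0,   1,   0]
  [  0,   0,   1]
= I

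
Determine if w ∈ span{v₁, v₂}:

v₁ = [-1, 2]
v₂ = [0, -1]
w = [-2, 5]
Yes

Form the augmented matrix and row-reduce:
[v₁|v₂|w] = 
  [ -1,   0,  -2]
  [  2,  -1,   5]
R2 → R2 + (2)·R1
REF = 
  [ -1,   0,  -2]
  [  0,  -1,   1]

No row of the form [0 0 | nonzero], so the system is consistent. Back-substitution gives c₁ = 2, c₂ = -1: w = (2)·v₁ + (-1)·v₂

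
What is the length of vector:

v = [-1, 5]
5.099

||v||₂ = √((-1)² + (5)²) = √26 = 5.099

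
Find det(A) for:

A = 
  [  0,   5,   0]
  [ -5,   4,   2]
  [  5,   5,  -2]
Cofactor expansion along row 1:
det(A) = (0)·((4)(-2) - (2)(5)) - (5)·((-5)(-2) - (2)(5)) + (0)·((-5)(5) - (4)(5))
  = (0)(-18) - (5)(0) + (0)(-45)
  = 0

det(A) = 0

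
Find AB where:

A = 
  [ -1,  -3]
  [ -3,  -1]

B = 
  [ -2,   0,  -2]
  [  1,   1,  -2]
AB = 
  [ -1,  -3,   8]
  [  5,  -1,   8]

A is 2×2 and B is 2×3, so AB is 2×3. Each entry is (row of A)·(column of B):
AB[1,1] = (-1)(-2) + (-3)(1) = -1
AB[1,2] = (-1)(0) + (-3)(1) = -3
AB[1,3] = (-1)(-2) + (-3)(-2) = 8
AB[2,1] = (-3)(-2) + (-1)(1) = 5
AB[2,2] = (-3)(0) + (-1)(1) = -1
AB[2,3] = (-3)(-2) + (-1)(-2) = 8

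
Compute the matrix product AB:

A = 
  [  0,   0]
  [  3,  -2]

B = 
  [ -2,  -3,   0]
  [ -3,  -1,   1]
AB = 
  [  0,   0,   0]
  [  0,  -7,  -2]

A is 2×2 and B is 2×3, so AB is 2×3. Each entry is (row of A)·(column of B):
AB[1,1] = (0)(-2) + (0)(-3) = 0
AB[1,2] = (0)(-3) + (0)(-1) = 0
AB[1,3] = (0)(0) + (0)(1) = 0
AB[2,1] = (3)(-2) + (-2)(-3) = 0
AB[2,2] = (3)(-3) + (-2)(-1) = -7
AB[2,3] = (3)(0) + (-2)(1) = -2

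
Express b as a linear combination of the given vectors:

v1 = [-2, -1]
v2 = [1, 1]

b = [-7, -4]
c1 = 3, c2 = -1

b = 3·v1 + -1·v2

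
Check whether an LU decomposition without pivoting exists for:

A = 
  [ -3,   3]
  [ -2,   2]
Yes.
A[1,1] = -3 ≠ 0, so Gaussian elimination proceeds without a row swap: multiplier ℓ₂₁ = (-2)/(-3) = 2/3, and U[2,2] = 2 - (2/3)(3) = 0.
L = 
  [  1,   0]
  [2/3,   1]
U = 
  [ -3,   3]
  [  0,   0]
Check row 2 of LU: [(2/3)(-3), (2/3)(3) + 0] = [-2, 2] = row 2 of A ✓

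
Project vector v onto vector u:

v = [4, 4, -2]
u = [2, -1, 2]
proj_u(v) = [0, 0, 0]

v·u = (4)(2) + (4)(-1) + (-2)(2) = 0
u·u = (2)² + (-1)² + (2)² = 9
proj_u(v) = (v·u / u·u) × u = (0/9) × u = (0) × u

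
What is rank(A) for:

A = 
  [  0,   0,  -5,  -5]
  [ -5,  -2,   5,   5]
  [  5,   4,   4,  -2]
rank(A) = 3

Row reduce:
Swap R1 ↔ R2
R3 → R3 + (1)·R1
Swap R2 ↔ R3
REF = 
  [ -5,  -2,   5,   5]
  [  0,   2,   9,   3]
  [  0,   0,  -5,  -5]
Pivot columns: 1, 2, 3 → 3 pivots.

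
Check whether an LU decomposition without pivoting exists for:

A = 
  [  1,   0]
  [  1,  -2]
Yes.
A[1,1] = 1 ≠ 0, so Gaussian elimination proceeds without a row swap: multiplier ℓ₂₁ = (1)/(1) = 1, and U[2,2] = -2 - (1)(0) = -2.
L = 
  [  1,   0]
  [  1,   1]
U = 
  [  1,   0]
  [  0,  -2]
Check row 2 of LU: [(1)(1), (1)(0) + (-2)] = [1, -2] = row 2 of A ✓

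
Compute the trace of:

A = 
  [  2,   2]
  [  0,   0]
2

tr(A) = 2 + 0 = 2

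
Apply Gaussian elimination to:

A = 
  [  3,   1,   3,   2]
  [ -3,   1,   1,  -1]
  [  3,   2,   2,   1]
Row operations:
R2 → R2 + (1)·R1
R3 → R3 - (1)·R1
R3 → R3 - (1/2)·R2

Resulting echelon form:
REF = 
  [   3,    1,    3,    2]
  [   0,    2,    4,    1]
  [   0,    0,   -3, -3/2]

Rank = 3 (number of non-zero pivot rows).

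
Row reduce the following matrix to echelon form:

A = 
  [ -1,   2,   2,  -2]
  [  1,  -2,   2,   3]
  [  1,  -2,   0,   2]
Row operations:
R2 → R2 + (1)·R1
R3 → R3 + (1)·R1
R3 → R3 - (1/2)·R2

Resulting echelon form:
REF = 
  [  -1,    2,    2,   -2]
  [   0,    0,    4,    1]
  [   0,    0,    0, -1/2]

Rank = 3 (number of non-zero pivot rows).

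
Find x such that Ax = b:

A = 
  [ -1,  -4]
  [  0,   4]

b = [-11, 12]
x = [-1, 3]

Row reduce the augmented matrix [A|b]:
(already in echelon form)
REF = 
  [ -1,  -4, -11]
  [  0,   4,  12]

Back-substitution:
x₂ = 12 / 4 = 3
x₁ = (-11 - (-4)(3)) / (-1) = -1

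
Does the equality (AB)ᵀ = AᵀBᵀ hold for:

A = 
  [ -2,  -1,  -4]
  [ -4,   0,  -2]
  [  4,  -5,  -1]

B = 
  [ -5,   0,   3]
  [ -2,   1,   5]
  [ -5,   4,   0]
No

(AB)ᵀ = 
  [ 32,  30,  -5]
  [-17,  -8,  -9]
  [-11, -12, -13]

AᵀBᵀ = 
  [ 22,  20,  -6]
  [-10, -23,   5]
  [ 17,   1,  12]

The two matrices differ, so (AB)ᵀ ≠ AᵀBᵀ in general. The correct identity is (AB)ᵀ = BᵀAᵀ.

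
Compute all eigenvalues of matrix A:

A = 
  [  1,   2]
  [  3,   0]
λ = 3, -2

tr(A) = 1, det(A) = -6
Characteristic polynomial: λ² - tr(A)λ + det(A) = λ² - λ - 6
λ² - λ - 6 = (λ + 2)(λ - 3)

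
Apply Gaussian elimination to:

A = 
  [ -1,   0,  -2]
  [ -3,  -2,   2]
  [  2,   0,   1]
Row operations:
R2 → R2 - (3)·R1
R3 → R3 + (2)·R1

Resulting echelon form:
REF = 
  [ -1,   0,  -2]
  [  0,  -2,   8]
  [  0,   0,  -3]

Rank = 3 (number of non-zero pivot rows).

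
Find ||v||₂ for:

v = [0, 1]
1

||v||₂ = √((0)² + (1)²) = √1 = 1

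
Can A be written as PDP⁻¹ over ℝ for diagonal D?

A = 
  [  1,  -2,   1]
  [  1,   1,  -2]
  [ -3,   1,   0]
No

Characteristic polynomial: det(λI - A) = λ³ - 2λ² + 8λ + 6
By the rational root theorem any rational root is an integer dividing 6; none of those is a root, so p(λ) has no rational roots and hence (being an irreducible cubic) no repeated roots.
Discriminant of the cubic: Δ = -4300
Δ < 0 ⇒ one real eigenvalue and a complex-conjugate pair: λ ≈ 1.311 + 2.813i, 1.311 - 2.813i, -0.6228
Has complex eigenvalues (not diagonalizable over ℝ).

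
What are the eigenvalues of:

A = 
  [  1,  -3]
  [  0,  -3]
tr(A) = -2, det(A) = -3
Characteristic polynomial: λ² - tr(A)λ + det(A) = λ² + 2λ - 3
λ² + 2λ - 3 = (λ + 3)(λ - 1)

λ = 1, -3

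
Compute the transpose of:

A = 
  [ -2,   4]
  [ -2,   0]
Aᵀ = 
  [ -2,  -2]
  [  4,   0]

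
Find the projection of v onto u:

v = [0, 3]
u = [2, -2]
v·u = (0)(2) + (3)(-2) = -6
u·u = (2)² + (-2)² = 8
proj_u(v) = (v·u / u·u) × u = (-6/8) × u = (-3/4) × u

proj_u(v) = [-3/2, 3/2]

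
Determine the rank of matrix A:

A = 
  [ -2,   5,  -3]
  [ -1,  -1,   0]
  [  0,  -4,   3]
rank(A) = 3

Row reduce:
R2 → R2 - (1/2)·R1
R3 → R3 - (8/7)·R2
REF = 
  [  -2,    5,   -3]
  [   0, -7/2,  3/2]
  [   0,    0,  9/7]
Pivot columns: 1, 2, 3 → 3 pivots.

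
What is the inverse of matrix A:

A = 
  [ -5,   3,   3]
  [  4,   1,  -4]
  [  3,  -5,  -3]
det(A) = (-5)·((1)(-3) - (-4)(-5)) - (3)·((4)(-3) - (-4)(3)) + (3)·((4)(-5) - (1)(3))
  = (-5)(-23) - (3)(0) + (3)(-23)
  = 46
det(A) = 46 ≠ 0, so A is invertible.

Cofactors Cᵢⱼ = (-1)ⁱ⁺ʲ·Mᵢⱼ:
C = 
  [-23,   0, -23]
  [ -6,   6, -16]
  [-15,  -8, -17]

adj(A) = Cᵀ:
adj(A) = 
  [-23,  -6, -15]
  [  0,   6,  -8]
  [-23, -16, -17]

A⁻¹ = (1/46) · adj(A):
A⁻¹ = 
  [  -1/2,  -3/23, -15/46]
  [     0,   3/23,  -4/23]
  [  -1/2,  -8/23, -17/46]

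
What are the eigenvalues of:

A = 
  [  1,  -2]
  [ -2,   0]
tr(A) = 1, det(A) = -4
Characteristic polynomial: λ² - tr(A)λ + det(A) = λ² - λ - 4
λ² - λ - 4 = 0  ⇒  λ = (1 ± √((-1)² - 4·(-4)))/2 = (1 ± √(17))/2
  = (1 + √17)/2,  (1 - √17)/2

λ = (1 + √17)/2, (1 - √17)/2  (≈ 2.562, -1.562)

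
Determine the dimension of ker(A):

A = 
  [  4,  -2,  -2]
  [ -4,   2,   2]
nullity(A) = 2

Row reduce:
R2 → R2 + (1)·R1
REF = 
  [  4,  -2,  -2]
  [  0,   0,   0]
Pivot columns: 1 → 1 pivot.
rank(A) = 1, so nullity(A) = 3 - 1 = 2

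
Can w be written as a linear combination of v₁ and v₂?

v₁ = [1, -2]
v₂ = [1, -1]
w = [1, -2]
Yes

Form the augmented matrix and row-reduce:
[v₁|v₂|w] = 
  [  1,   1,   1]
  [ -2,  -1,  -2]
R2 → R2 + (2)·R1
REF = 
  [  1,   1,   1]
  [  0,   1,   0]

No row of the form [0 0 | nonzero], so the system is consistent. Back-substitution gives c₁ = 1, c₂ = 0: w = (1)·v₁ + (0)·v₂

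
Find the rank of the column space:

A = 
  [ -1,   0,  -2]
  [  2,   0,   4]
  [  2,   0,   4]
dim(Col(A)) = 1

Row reduce:
R2 → R2 + (2)·R1
R3 → R3 + (2)·R1
REF = 
  [ -1,   0,  -2]
  [  0,   0,   0]
  [  0,   0,   0]
Pivot columns: 1 → 1 pivot.
dim(Col(A)) = number of pivot columns = 1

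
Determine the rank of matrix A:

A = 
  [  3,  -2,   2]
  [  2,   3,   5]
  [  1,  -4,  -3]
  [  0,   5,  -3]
Row reduce:
R2 → R2 - (2/3)·R1
R3 → R3 - (1/3)·R1
R3 → R3 + (10/13)·R2
R4 → R4 - (15/13)·R2
R4 → R4 - (94/11)·R3
REF = 
  [     3,     -2,      2]
  [     0,   13/3,   11/3]
  [     0,      0, -11/13]
  [     0,      0,      0]
Pivot columns: 1, 2, 3 → 3 pivots.

rank(A) = 3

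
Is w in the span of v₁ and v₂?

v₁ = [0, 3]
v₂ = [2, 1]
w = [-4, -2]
Yes

Form the augmented matrix and row-reduce:
[v₁|v₂|w] = 
  [  0,   2,  -4]
  [  3,   1,  -2]
Swap R1 ↔ R2
REF = 
  [  3,   1,  -2]
  [  0,   2,  -4]

No row of the form [0 0 | nonzero], so the system is consistent. Back-substitution gives c₁ = 0, c₂ = -2: w = (0)·v₁ + (-2)·v₂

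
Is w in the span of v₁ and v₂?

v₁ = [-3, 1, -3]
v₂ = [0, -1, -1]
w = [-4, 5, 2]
No

Form the augmented matrix and row-reduce:
[v₁|v₂|w] = 
  [ -3,   0,  -4]
  [  1,  -1,   5]
  [ -3,  -1,   2]
R2 → R2 + (1/3)·R1
R3 → R3 - (1)·R1
R3 → R3 - (1)·R2
REF = 
  [  -3,    0,   -4]
  [   0,   -1, 11/3]
  [   0,    0,  7/3]

Row 3 reads [0 0 | 7/3], i.e. 0 = 7/3, so the system is inconsistent and w ∉ span{v₁, v₂}.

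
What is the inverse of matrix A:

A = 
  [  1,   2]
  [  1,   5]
det(A) = (1)(5) - (2)(1) = 3
For a 2×2 matrix, A⁻¹ = (1/det(A)) · [[d, -b], [-c, a]]
    = (1/3) · [[5, -2], [-1, 1]]

A⁻¹ = 
  [ 5/3, -2/3]
  [-1/3,  1/3]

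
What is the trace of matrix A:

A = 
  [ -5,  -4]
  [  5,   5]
0

tr(A) = -5 + 5 = 0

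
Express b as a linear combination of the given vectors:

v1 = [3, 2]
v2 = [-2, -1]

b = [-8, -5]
c1 = -2, c2 = 1

b = -2·v1 + 1·v2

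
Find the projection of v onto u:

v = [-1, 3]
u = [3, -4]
v·u = (-1)(3) + (3)(-4) = -15
u·u = (3)² + (-4)² = 25
proj_u(v) = (v·u / u·u) × u = (-15/25) × u = (-3/5) × u

proj_u(v) = [-9/5, 12/5]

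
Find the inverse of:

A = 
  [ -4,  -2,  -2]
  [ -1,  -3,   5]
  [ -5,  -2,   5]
det(A) = (-4)·((-3)(5) - (5)(-2)) - (-2)·((-1)(5) - (5)(-5)) + (-2)·((-1)(-2) - (-3)(-5))
  = (-4)(-5) - (-2)(20) + (-2)(-13)
  = 86
det(A) = 86 ≠ 0, so A is invertible.

Cofactors Cᵢⱼ = (-1)ⁱ⁺ʲ·Mᵢⱼ:
C = 
  [ -5, -20, -13]
  [ 14, -30,   2]
  [-16,  22,  10]

adj(A) = Cᵀ:
adj(A) = 
  [ -5,  14, -16]
  [-20, -30,  22]
  [-13,   2,  10]

A⁻¹ = (1/86) · adj(A):
A⁻¹ = 
  [ -5/86,   7/43,  -8/43]
  [-10/43, -15/43,  11/43]
  [-13/86,   1/43,   5/43]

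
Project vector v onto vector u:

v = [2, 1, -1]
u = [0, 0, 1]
v·u = (2)(0) + (1)(0) + (-1)(1) = -1
u·u = (0)² + (0)² + (1)² = 1
proj_u(v) = (v·u / u·u) × u = (-1/1) × u = (-1) × u

proj_u(v) = [0, 0, -1]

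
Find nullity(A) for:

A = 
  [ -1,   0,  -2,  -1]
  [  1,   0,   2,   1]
nullity(A) = 3

Row reduce:
R2 → R2 + (1)·R1
REF = 
  [ -1,   0,  -2,  -1]
  [  0,   0,   0,   0]
Pivot columns: 1 → 1 pivot.
rank(A) = 1, so nullity(A) = 4 - 1 = 3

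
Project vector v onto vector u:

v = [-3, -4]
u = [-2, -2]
proj_u(v) = [-7/2, -7/2]

v·u = (-3)(-2) + (-4)(-2) = 14
u·u = (-2)² + (-2)² = 8
proj_u(v) = (v·u / u·u) × u = (14/8) × u = (7/4) × u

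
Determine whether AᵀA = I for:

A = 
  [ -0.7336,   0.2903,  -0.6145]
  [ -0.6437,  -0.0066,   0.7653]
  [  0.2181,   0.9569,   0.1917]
Yes

AᵀA = 
  [  1.0001,   0,   0]
  [  0,   1,   0]
  [  0,   0,   1]
≈ I (equal to I up to the 4-dp rounding of the entries)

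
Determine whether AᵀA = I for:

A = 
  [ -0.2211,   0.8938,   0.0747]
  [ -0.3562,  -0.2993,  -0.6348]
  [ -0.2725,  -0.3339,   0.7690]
No

AᵀA = 
  [  0.2500,   0,   0]
  [  0,   0.9999,   0]
  [  0,   0,   0.9999]
≠ I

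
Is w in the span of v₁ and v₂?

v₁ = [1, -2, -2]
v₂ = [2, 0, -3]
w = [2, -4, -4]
Yes

Form the augmented matrix and row-reduce:
[v₁|v₂|w] = 
  [  1,   2,   2]
  [ -2,   0,  -4]
  [ -2,  -3,  -4]
R2 → R2 + (2)·R1
R3 → R3 + (2)·R1
R3 → R3 - (1/4)·R2
REF = 
  [  1,   2,   2]
  [  0,   4,   0]
  [  0,   0,   0]

No row of the form [0 0 | nonzero], so the system is consistent. Back-substitution gives c₁ = 2, c₂ = 0: w = (2)·v₁ + (0)·v₂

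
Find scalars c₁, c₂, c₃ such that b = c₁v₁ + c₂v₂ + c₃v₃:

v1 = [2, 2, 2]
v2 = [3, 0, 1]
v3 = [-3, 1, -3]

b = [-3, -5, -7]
c1 = -3, c2 = 2, c3 = 1

b = -3·v1 + 2·v2 + 1·v3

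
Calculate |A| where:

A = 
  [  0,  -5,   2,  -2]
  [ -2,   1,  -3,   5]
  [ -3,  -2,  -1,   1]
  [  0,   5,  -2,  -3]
105

Cofactor expansion along row 1: det(A) = a₁₁M₁₁ - a₁₂M₁₂ + a₁₃M₁₃ - a₁₄M₁₄

M₁₁ = det[[1, -3, 5]; [-2, -1, 1]; [5, -2, -3]]
  = (1)·((-1)(-3) - (1)(-2)) - (-3)·((-2)(-3) - (1)(5)) + (5)·((-2)(-2) - (-1)(5))
  = (1)(5) - (-3)(1) + (5)(9)
  = 53
M₁₂ = det[[-2, -3, 5]; [-3, -1, 1]; [0, -2, -3]]
  = (-2)·((-1)(-3) - (1)(-2)) - (-3)·((-3)(-3) - (1)(0)) + (5)·((-3)(-2) - (-1)(0))
  = (-2)(5) - (-3)(9) + (5)(6)
  = 47
M₁₃ = det[[-2, 1, 5]; [-3, -2, 1]; [0, 5, -3]]
  = (-2)·((-2)(-3) - (1)(5)) - (1)·((-3)(-3) - (1)(0)) + (5)·((-3)(5) - (-2)(0))
  = (-2)(1) - (1)(9) + (5)(-15)
  = -86
M₁₄ = det[[-2, 1, -3]; [-3, -2, -1]; [0, 5, -2]]
  = (-2)·((-2)(-2) - (-1)(5)) - (1)·((-3)(-2) - (-1)(0)) + (-3)·((-3)(5) - (-2)(0))
  = (-2)(9) - (1)(6) + (-3)(-15)
  = 21

det(A) = (0)(53) - (-5)(47) + (2)(-86) - (-2)(21) = 105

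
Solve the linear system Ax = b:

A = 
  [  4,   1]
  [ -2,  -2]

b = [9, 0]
Row reduce the augmented matrix [A|b]:
R2 → R2 + (1/2)·R1
REF = 
  [   4,    1,    9]
  [   0, -3/2,  9/2]

Back-substitution:
x₂ = (9/2) / (-3/2) = -3
x₁ = (9 - (1)(-3)) / 4 = 3

x = [3, -3]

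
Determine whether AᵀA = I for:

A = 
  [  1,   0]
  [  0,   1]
Yes

AᵀA = 
  [  1,   0]
  [  0,   1]
= I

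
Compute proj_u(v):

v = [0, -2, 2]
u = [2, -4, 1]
proj_u(v) = [20/21, -40/21, 10/21]

v·u = (0)(2) + (-2)(-4) + (2)(1) = 10
u·u = (2)² + (-4)² + (1)² = 21
proj_u(v) = (v·u / u·u) × u = (10/21) × u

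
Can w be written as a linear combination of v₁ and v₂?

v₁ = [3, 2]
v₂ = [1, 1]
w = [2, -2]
Yes

Form the augmented matrix and row-reduce:
[v₁|v₂|w] = 
  [  3,   1,   2]
  [  2,   1,  -2]
R2 → R2 - (2/3)·R1
REF = 
  [    3,     1,     2]
  [    0,   1/3, -10/3]

No row of the form [0 0 | nonzero], so the system is consistent. Back-substitution gives c₁ = 4, c₂ = -10: w = (4)·v₁ + (-10)·v₂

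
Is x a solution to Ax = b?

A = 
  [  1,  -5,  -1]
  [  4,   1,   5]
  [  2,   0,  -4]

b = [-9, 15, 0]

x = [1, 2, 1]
No

Ax = [-10, 11, -2] ≠ b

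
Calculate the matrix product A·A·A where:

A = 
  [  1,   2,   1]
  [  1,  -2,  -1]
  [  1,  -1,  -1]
A² = A·A:
A²[1,1] = (1)(1) + (2)(1) + (1)(1) = 4
A²[1,2] = (1)(2) + (2)(-2) + (1)(-1) = -3
A²[1,3] = (1)(1) + (2)(-1) + (1)(-1) = -2
A²[2,1] = (1)(1) + (-2)(1) + (-1)(1) = -2
A²[2,2] = (1)(2) + (-2)(-2) + (-1)(-1) = 7
A²[2,3] = (1)(1) + (-2)(-1) + (-1)(-1) = 4
A²[3,1] = (1)(1) + (-1)(1) + (-1)(1) = -1
A²[3,2] = (1)(2) + (-1)(-2) + (-1)(-1) = 5
A²[3,3] = (1)(1) + (-1)(-1) + (-1)(-1) = 3
A² = 
  [  4,  -3,  -2]
  [ -2,   7,   4]
  [ -1,   5,   3]

A^3 = A^2·A:
A^3[1,1] = (4)(1) + (-3)(1) + (-2)(1) = -1
A^3[1,2] = (4)(2) + (-3)(-2) + (-2)(-1) = 16
A^3[1,3] = (4)(1) + (-3)(-1) + (-2)(-1) = 9
A^3[2,1] = (-2)(1) + (7)(1) + (4)(1) = 9
A^3[2,2] = (-2)(2) + (7)(-2) + (4)(-1) = -22
A^3[2,3] = (-2)(1) + (7)(-1) + (4)(-1) = -13
A^3[3,1] = (-1)(1) + (5)(1) + (3)(1) = 7
A^3[3,2] = (-1)(2) + (5)(-2) + (3)(-1) = -15
A^3[3,3] = (-1)(1) + (5)(-1) + (3)(-1) = -9
A^3 = 
  [ -1,  16,   9]
  [  9, -22, -13]
  [  7, -15,  -9]

Therefore
A^3 = 
  [ -1,  16,   9]
  [  9, -22, -13]
  [  7, -15,  -9]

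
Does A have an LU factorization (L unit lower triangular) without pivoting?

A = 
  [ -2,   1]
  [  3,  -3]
Yes.
A[1,1] = -2 ≠ 0, so Gaussian elimination proceeds without a row swap: multiplier ℓ₂₁ = (3)/(-2) = -3/2, and U[2,2] = -3 - (-3/2)(1) = -3/2.
L = 
  [   1,    0]
  [-3/2,    1]
U = 
  [  -2,    1]
  [   0, -3/2]
Check row 2 of LU: [(-3/2)(-2), (-3/2)(1) + (-3/2)] = [3, -3] = row 2 of A ✓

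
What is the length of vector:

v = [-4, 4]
5.657

||v||₂ = √((-4)² + (4)²) = √32 = 5.657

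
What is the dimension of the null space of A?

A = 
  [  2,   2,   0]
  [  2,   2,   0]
nullity(A) = 2

Row reduce:
R2 → R2 - (1)·R1
REF = 
  [  2,   2,   0]
  [  0,   0,   0]
Pivot columns: 1 → 1 pivot.
rank(A) = 1, so nullity(A) = 3 - 1 = 2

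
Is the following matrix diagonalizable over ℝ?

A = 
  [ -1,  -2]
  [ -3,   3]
Yes

tr(A) = 2, det(A) = -9
Characteristic polynomial: λ² - tr(A)λ + det(A) = λ² - 2λ - 9
λ² - 2λ - 9 = 0  ⇒  λ = (2 ± √((-2)² - 4·(-9)))/2 = (2 ± √(40))/2
  = 1 + √10,  1 - √10
Eigenvalues: 1 + √10, 1 - √10  (≈ 4.162, -2.162)
The two irrational eigenvalues are distinct (simple), so each has alg. mult. = geom. mult. = 1.
Sum of geometric multiplicities equals n, so A has n independent eigenvectors.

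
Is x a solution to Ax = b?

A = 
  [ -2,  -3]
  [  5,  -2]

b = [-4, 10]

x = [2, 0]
Yes

Ax = [-4, 10] = b ✓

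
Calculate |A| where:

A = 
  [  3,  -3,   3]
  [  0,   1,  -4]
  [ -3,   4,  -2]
Cofactor expansion along row 1:
det(A) = (3)·((1)(-2) - (-4)(4)) - (-3)·((0)(-2) - (-4)(-3)) + (3)·((0)(4) - (1)(-3))
  = (3)(14) - (-3)(-12) + (3)(3)
  = 15

det(A) = 15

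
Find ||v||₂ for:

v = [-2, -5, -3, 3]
6.856

||v||₂ = √((-2)² + (-5)² + (-3)² + (3)²) = √47 = 6.856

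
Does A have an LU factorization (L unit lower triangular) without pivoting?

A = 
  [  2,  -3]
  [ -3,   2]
Yes.
A[1,1] = 2 ≠ 0, so Gaussian elimination proceeds without a row swap: multiplier ℓ₂₁ = (-3)/(2) = -3/2, and U[2,2] = 2 - (-3/2)(-3) = -5/2.
L = 
  [   1,    0]
  [-3/2,    1]
U = 
  [   2,   -3]
  [   0, -5/2]
Check row 2 of LU: [(-3/2)(2), (-3/2)(-3) + (-5/2)] = [-3, 2] = row 2 of A ✓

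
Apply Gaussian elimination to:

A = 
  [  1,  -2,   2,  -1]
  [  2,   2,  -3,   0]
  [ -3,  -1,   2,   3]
Row operations:
R2 → R2 - (2)·R1
R3 → R3 + (3)·R1
R3 → R3 + (7/6)·R2

Resulting echelon form:
REF = 
  [   1,   -2,    2,   -1]
  [   0,    6,   -7,    2]
  [   0,    0, -1/6,  7/3]

Rank = 3 (number of non-zero pivot rows).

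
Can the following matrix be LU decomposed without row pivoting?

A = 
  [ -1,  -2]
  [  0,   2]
Yes.
A[1,1] = -1 ≠ 0, so Gaussian elimination proceeds without a row swap: multiplier ℓ₂₁ = (0)/(-1) = 0, and U[2,2] = 2 - (0)(-2) = 2.
L = 
  [  1,   0]
  [  0,   1]
U = 
  [ -1,  -2]
  [  0,   2]
Check row 2 of LU: [(0)(-1), (0)(-2) + 2] = [0, 2] = row 2 of A ✓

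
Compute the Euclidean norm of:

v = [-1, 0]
1

||v||₂ = √((-1)² + (0)²) = √1 = 1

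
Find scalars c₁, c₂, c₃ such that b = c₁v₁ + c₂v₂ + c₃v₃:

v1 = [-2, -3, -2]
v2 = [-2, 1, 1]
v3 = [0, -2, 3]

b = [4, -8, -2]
c1 = 1, c2 = -3, c3 = 1

b = 1·v1 + -3·v2 + 1·v3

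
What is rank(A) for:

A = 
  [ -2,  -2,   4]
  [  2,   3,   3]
rank(A) = 2

Row reduce:
R2 → R2 + (1)·R1
REF = 
  [ -2,  -2,   4]
  [  0,   1,   7]
Pivot columns: 1, 2 → 2 pivots.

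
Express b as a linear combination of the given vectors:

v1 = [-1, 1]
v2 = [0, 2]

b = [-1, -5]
c1 = 1, c2 = -3

b = 1·v1 + -3·v2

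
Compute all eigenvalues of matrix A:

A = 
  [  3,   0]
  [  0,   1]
tr(A) = 4, det(A) = 3
Characteristic polynomial: λ² - tr(A)λ + det(A) = λ² - 4λ + 3
λ² - 4λ + 3 = (λ - 1)(λ - 3)

λ = 3, 1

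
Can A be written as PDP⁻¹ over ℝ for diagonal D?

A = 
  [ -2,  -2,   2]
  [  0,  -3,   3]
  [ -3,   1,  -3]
No

Characteristic polynomial: det(λI - A) = λ³ + 8λ² + 24λ + 12
By the rational root theorem any rational root is an integer dividing 12; none of those is a root, so p(λ) has no rational roots and hence (being an irreducible cubic) no repeated roots.
Discriminant of the cubic: Δ = -5424
Δ < 0 ⇒ one real eigenvalue and a complex-conjugate pair: λ ≈ -3.691 + 2.412i, -3.691 - 2.412i, -0.6172
Has complex eigenvalues (not diagonalizable over ℝ).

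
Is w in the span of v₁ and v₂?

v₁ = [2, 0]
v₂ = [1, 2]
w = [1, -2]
Yes

Form the augmented matrix and row-reduce:
[v₁|v₂|w] = 
  [  2,   1,   1]
  [  0,   2,  -2]
(already in echelon form — no row operations needed)

No row of the form [0 0 | nonzero], so the system is consistent. Back-substitution gives c₁ = 1, c₂ = -1: w = (1)·v₁ + (-1)·v₂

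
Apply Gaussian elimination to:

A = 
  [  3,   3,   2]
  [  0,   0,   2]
Row operations:
No row operations needed (already in echelon form).

Resulting echelon form:
REF = 
  [  3,   3,   2]
  [  0,   0,   2]

Rank = 2 (number of non-zero pivot rows).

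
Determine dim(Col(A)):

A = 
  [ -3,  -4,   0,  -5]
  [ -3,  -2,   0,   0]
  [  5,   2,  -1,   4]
Row reduce:
R2 → R2 - (1)·R1
R3 → R3 + (5/3)·R1
R3 → R3 + (7/3)·R2
REF = 
  [  -3,   -4,    0,   -5]
  [   0,    2,    0,    5]
  [   0,    0,   -1, 22/3]
Pivot columns: 1, 2, 3 → 3 pivots.
dim(Col(A)) = number of pivot columns = 3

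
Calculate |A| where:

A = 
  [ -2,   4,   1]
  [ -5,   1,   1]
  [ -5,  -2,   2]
Cofactor expansion along row 1:
det(A) = (-2)·((1)(2) - (1)(-2)) - (4)·((-5)(2) - (1)(-5)) + (1)·((-5)(-2) - (1)(-5))
  = (-2)(4) - (4)(-5) + (1)(15)
  = 27

det(A) = 27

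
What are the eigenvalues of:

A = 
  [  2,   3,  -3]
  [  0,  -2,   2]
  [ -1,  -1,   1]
λ = 0, (1 + √21)/2, (1 - √21)/2  (≈ 0, 2.791, -1.791)

Characteristic polynomial: det(λI - A) = λ³ - λ² - 5λ
The constant term is 0, so λ = 0 is a root: p(λ) = λ(λ² - λ - 5)
λ² - λ - 5 = 0  ⇒  λ = (1 ± √((-1)² - 4·(-5)))/2 = (1 ± √(21))/2
  = (1 + √21)/2,  (1 - √21)/2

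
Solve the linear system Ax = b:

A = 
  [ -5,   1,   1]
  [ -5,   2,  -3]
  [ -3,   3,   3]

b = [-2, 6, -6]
x = [0, 0, -2]

Row reduce the augmented matrix [A|b]:
R2 → R2 - (1)·R1
R3 → R3 - (3/5)·R1
R3 → R3 - (12/5)·R2
REF = 
  [ -5,   1,   1,  -2]
  [  0,   1,  -4,   8]
  [  0,   0,  12, -24]

Back-substitution:
x₃ = (-24) / 12 = -2
x₂ = (8 - (-4)(-2)) / 1 = 0
x₁ = (-2 - (1)(0) - (1)(-2)) / (-5) = 0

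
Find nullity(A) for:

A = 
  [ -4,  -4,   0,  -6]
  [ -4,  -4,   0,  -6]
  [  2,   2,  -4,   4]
nullity(A) = 2

Row reduce:
R2 → R2 - (1)·R1
R3 → R3 + (1/2)·R1
Swap R2 ↔ R3
REF = 
  [ -4,  -4,   0,  -6]
  [  0,   0,  -4,   1]
  [  0,   0,   0,   0]
Pivot columns: 1, 3 → 2 pivots.
rank(A) = 2, so nullity(A) = 4 - 2 = 2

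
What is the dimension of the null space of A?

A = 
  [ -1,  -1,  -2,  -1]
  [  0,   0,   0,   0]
nullity(A) = 3

Row reduce:
(no row operations needed)
REF = 
  [ -1,  -1,  -2,  -1]
  [  0,   0,   0,   0]
Pivot columns: 1 → 1 pivot.
rank(A) = 1, so nullity(A) = 4 - 1 = 3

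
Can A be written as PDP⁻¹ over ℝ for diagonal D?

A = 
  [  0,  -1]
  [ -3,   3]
Yes

tr(A) = 3, det(A) = -3
Characteristic polynomial: λ² - tr(A)λ + det(A) = λ² - 3λ - 3
λ² - 3λ - 3 = 0  ⇒  λ = (3 ± √((-3)² - 4·(-3)))/2 = (3 ± √(21))/2
  = (3 + √21)/2,  (3 - √21)/2
Eigenvalues: (3 + √21)/2, (3 - √21)/2  (≈ 3.791, -0.7913)
The two irrational eigenvalues are distinct (simple), so each has alg. mult. = geom. mult. = 1.
Sum of geometric multiplicities equals n, so A has n independent eigenvectors.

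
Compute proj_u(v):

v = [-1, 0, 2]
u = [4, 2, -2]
proj_u(v) = [-4/3, -2/3, 2/3]

v·u = (-1)(4) + (0)(2) + (2)(-2) = -8
u·u = (4)² + (2)² + (-2)² = 24
proj_u(v) = (v·u / u·u) × u = (-8/24) × u = (-1/3) × u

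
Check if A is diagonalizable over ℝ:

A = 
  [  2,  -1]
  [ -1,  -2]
Yes

tr(A) = 0, det(A) = -5
Characteristic polynomial: λ² - tr(A)λ + det(A) = λ² - 5
λ² - 5 = 0  ⇒  λ = (0 ± √((0)² - 4·(-5)))/2 = (0 ± √(20))/2
  = √5,  -√5
Eigenvalues: √5, -√5  (≈ 2.236, -2.236)
The two irrational eigenvalues are distinct (simple), so each has alg. mult. = geom. mult. = 1.
Sum of geometric multiplicities equals n, so A has n independent eigenvectors.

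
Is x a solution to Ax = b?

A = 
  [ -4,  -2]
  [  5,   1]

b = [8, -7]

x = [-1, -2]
Yes

Ax = [8, -7] = b ✓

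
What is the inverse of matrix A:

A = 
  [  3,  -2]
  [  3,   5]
det(A) = (3)(5) - (-2)(3) = 21
For a 2×2 matrix, A⁻¹ = (1/det(A)) · [[d, -b], [-c, a]]
    = (1/21) · [[5, 2], [-3, 3]]

A⁻¹ = 
  [5/21, 2/21]
  [-1/7,  1/7]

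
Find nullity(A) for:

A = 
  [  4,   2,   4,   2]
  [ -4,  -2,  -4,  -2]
nullity(A) = 3

Row reduce:
R2 → R2 + (1)·R1
REF = 
  [  4,   2,   4,   2]
  [  0,   0,   0,   0]
Pivot columns: 1 → 1 pivot.
rank(A) = 1, so nullity(A) = 4 - 1 = 3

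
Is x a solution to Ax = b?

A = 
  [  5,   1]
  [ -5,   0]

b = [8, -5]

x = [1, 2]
No

Ax = [7, -5] ≠ b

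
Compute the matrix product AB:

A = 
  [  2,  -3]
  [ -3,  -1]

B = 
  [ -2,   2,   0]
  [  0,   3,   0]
AB = 
  [ -4,  -5,   0]
  [  6,  -9,   0]

A is 2×2 and B is 2×3, so AB is 2×3. Each entry is (row of A)·(column of B):
AB[1,1] = (2)(-2) + (-3)(0) = -4
AB[1,2] = (2)(2) + (-3)(3) = -5
AB[1,3] = (2)(0) + (-3)(0) = 0
AB[2,1] = (-3)(-2) + (-1)(0) = 6
AB[2,2] = (-3)(2) + (-1)(3) = -9
AB[2,3] = (-3)(0) + (-1)(0) = 0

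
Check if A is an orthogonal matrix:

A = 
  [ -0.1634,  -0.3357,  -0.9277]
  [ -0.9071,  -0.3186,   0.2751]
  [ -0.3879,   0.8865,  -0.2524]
Yes

AᵀA = 
  [  1,   0,  -0.0001]
  [  0,   1.0001,   0]
  [ -0.0001,   0,   1]
≈ I (equal to I up to the 4-dp rounding of the entries)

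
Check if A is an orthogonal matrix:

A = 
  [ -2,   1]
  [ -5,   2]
No

AᵀA = 
  [ 29, -12]
  [-12,   5]
≠ I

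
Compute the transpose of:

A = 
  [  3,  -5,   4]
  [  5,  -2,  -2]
Aᵀ = 
  [  3,   5]
  [ -5,  -2]
  [  4,  -2]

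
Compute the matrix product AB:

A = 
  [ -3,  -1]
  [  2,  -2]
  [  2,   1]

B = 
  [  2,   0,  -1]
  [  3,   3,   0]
A is 3×2 and B is 2×3, so AB is 3×3. Each entry is (row of A)·(column of B):
AB[1,1] = (-3)(2) + (-1)(3) = -9
AB[1,2] = (-3)(0) + (-1)(3) = -3
AB[1,3] = (-3)(-1) + (-1)(0) = 3
AB[2,1] = (2)(2) + (-2)(3) = -2
AB[2,2] = (2)(0) + (-2)(3) = -6
AB[2,3] = (2)(-1) + (-2)(0) = -2
AB[3,1] = (2)(2) + (1)(3) = 7
AB[3,2] = (2)(0) + (1)(3) = 3
AB[3,3] = (2)(-1) + (1)(0) = -2

AB = 
  [ -9,  -3,   3]
  [ -2,  -6,  -2]
  [  7,   3,  -2]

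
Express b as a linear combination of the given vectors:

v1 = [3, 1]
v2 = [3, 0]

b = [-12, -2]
c1 = -2, c2 = -2

b = -2·v1 + -2·v2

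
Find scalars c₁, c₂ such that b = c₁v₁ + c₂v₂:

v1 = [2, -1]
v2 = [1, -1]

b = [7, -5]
c1 = 2, c2 = 3

b = 2·v1 + 3·v2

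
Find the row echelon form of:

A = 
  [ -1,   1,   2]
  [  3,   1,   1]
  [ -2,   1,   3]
Row operations:
R2 → R2 + (3)·R1
R3 → R3 - (2)·R1
R3 → R3 + (1/4)·R2

Resulting echelon form:
REF = 
  [ -1,   1,   2]
  [  0,   4,   7]
  [  0,   0, 3/4]

Rank = 3 (number of non-zero pivot rows).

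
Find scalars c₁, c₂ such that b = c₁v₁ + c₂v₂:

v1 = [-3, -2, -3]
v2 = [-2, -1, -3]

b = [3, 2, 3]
c1 = -1, c2 = 0

b = -1·v1 + 0·v2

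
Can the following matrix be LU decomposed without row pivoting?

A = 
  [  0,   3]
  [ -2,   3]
No.
A[1,1] = 0 but A[2,1] = -2 ≠ 0. Any LU with L unit lower triangular has (LU)[1,1] = U[1,1] and (LU)[2,1] = L[2,1]·U[1,1]; matching A forces U[1,1] = 0, which then forces (LU)[2,1] = 0 ≠ -2. A row swap (pivoting) is required.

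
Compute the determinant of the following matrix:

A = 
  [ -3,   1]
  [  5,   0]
For a 2×2 matrix, det = ad - bc = (-3)(0) - (1)(5) = -5

det(A) = -5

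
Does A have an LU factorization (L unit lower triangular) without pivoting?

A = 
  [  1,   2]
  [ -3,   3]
Yes.
A[1,1] = 1 ≠ 0, so Gaussian elimination proceeds without a row swap: multiplier ℓ₂₁ = (-3)/(1) = -3, and U[2,2] = 3 - (-3)(2) = 9.
L = 
  [  1,   0]
  [ -3,   1]
U = 
  [  1,   2]
  [  0,   9]
Check row 2 of LU: [(-3)(1), (-3)(2) + 9] = [-3, 3] = row 2 of A ✓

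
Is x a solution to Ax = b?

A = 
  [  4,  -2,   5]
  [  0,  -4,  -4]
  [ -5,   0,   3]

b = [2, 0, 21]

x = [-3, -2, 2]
Yes

Ax = [2, 0, 21] = b ✓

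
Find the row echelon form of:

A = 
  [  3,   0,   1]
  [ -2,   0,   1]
Row operations:
R2 → R2 + (2/3)·R1

Resulting echelon form:
REF = 
  [  3,   0,   1]
  [  0,   0, 5/3]

Rank = 2 (number of non-zero pivot rows).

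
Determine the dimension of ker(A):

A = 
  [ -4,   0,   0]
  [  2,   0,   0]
nullity(A) = 2

Row reduce:
R2 → R2 + (1/2)·R1
REF = 
  [ -4,   0,   0]
  [  0,   0,   0]
Pivot columns: 1 → 1 pivot.
rank(A) = 1, so nullity(A) = 3 - 1 = 2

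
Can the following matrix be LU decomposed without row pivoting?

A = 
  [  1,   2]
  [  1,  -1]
Yes.
A[1,1] = 1 ≠ 0, so Gaussian elimination proceeds without a row swap: multiplier ℓ₂₁ = (1)/(1) = 1, and U[2,2] = -1 - (1)(2) = -3.
L = 
  [  1,   0]
  [  1,   1]
U = 
  [  1,   2]
  [  0,  -3]
Check row 2 of LU: [(1)(1), (1)(2) + (-3)] = [1, -1] = row 2 of A ✓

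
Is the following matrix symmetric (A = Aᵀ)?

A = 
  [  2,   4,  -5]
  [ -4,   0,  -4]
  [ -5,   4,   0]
No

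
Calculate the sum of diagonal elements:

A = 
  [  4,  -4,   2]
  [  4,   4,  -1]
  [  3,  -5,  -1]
7

tr(A) = 4 + 4 + -1 = 7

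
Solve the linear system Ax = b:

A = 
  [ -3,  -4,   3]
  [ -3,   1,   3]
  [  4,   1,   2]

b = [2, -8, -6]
x = [0, -2, -2]

Row reduce the augmented matrix [A|b]:
R2 → R2 - (1)·R1
R3 → R3 + (4/3)·R1
R3 → R3 + (13/15)·R2
REF = 
  [ -3,  -4,   3,   2]
  [  0,   5,   0, -10]
  [  0,   0,   6, -12]

Back-substitution:
x₃ = (-12) / 6 = -2
x₂ = (-10 - (0)(-2)) / 5 = -2
x₁ = (2 - (-4)(-2) - (3)(-2)) / (-3) = 0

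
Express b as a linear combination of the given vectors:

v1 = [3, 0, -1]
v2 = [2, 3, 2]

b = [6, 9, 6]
c1 = 0, c2 = 3

b = 0·v1 + 3·v2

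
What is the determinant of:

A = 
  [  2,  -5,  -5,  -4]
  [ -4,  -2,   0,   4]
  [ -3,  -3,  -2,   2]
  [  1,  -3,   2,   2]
16

Cofactor expansion along row 1: det(A) = a₁₁M₁₁ - a₁₂M₁₂ + a₁₃M₁₃ - a₁₄M₁₄

M₁₁ = det[[-2, 0, 4]; [-3, -2, 2]; [-3, 2, 2]]
  = (-2)·((-2)(2) - (2)(2)) - (0)·((-3)(2) - (2)(-3)) + (4)·((-3)(2) - (-2)(-3))
  = (-2)(-8) - (0)(0) + (4)(-12)
  = -32
M₁₂ = det[[-4, 0, 4]; [-3, -2, 2]; [1, 2, 2]]
  = (-4)·((-2)(2) - (2)(2)) - (0)·((-3)(2) - (2)(1)) + (4)·((-3)(2) - (-2)(1))
  = (-4)(-8) - (0)(-8) + (4)(-4)
  = 16
M₁₃ = det[[-4, -2, 4]; [-3, -3, 2]; [1, -3, 2]]
  = (-4)·((-3)(2) - (2)(-3)) - (-2)·((-3)(2) - (2)(1)) + (4)·((-3)(-3) - (-3)(1))
  = (-4)(0) - (-2)(-8) + (4)(12)
  = 32
M₁₄ = det[[-4, -2, 0]; [-3, -3, -2]; [1, -3, 2]]
  = (-4)·((-3)(2) - (-2)(-3)) - (-2)·((-3)(2) - (-2)(1)) + (0)·((-3)(-3) - (-3)(1))
  = (-4)(-12) - (-2)(-4) + (0)(12)
  = 40

det(A) = (2)(-32) - (-5)(16) + (-5)(32) - (-4)(40) = 16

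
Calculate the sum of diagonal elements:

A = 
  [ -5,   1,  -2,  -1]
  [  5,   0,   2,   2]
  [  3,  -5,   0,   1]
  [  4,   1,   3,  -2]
-7

tr(A) = -5 + 0 + 0 + -2 = -7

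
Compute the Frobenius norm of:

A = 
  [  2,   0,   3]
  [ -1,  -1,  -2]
||A||_F = 4.359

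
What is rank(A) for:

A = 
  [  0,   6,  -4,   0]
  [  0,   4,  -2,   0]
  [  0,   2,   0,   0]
rank(A) = 2

Row reduce:
R2 → R2 - (2/3)·R1
R3 → R3 - (1/3)·R1
R3 → R3 - (2)·R2
REF = 
  [  0,   6,  -4,   0]
  [  0,   0, 2/3,   0]
  [  0,   0,   0,   0]
Pivot columns: 2, 3 → 2 pivots.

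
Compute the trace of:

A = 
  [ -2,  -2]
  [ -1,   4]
2

tr(A) = -2 + 4 = 2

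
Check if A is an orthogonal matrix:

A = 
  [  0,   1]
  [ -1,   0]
Yes

AᵀA = 
  [  1,   0]
  [  0,   1]
= I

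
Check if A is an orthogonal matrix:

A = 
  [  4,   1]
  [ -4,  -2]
No

AᵀA = 
  [ 32,  12]
  [ 12,   5]
≠ I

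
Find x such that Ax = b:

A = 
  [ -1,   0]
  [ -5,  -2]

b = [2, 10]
Row reduce the augmented matrix [A|b]:
R2 → R2 - (5)·R1
REF = 
  [ -1,   0,   2]
  [  0,  -2,   0]

Back-substitution:
x₂ = 0 / (-2) = 0
x₁ = (2 - (0)(0)) / (-1) = -2

x = [-2, 0]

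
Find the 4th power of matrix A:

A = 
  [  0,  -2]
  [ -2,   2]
A^4 = 
  [ 32, -48]
  [-48,  80]

A² = A·A:
A²[1,1] = (0)(0) + (-2)(-2) = 4
A²[1,2] = (0)(-2) + (-2)(2) = -4
A²[2,1] = (-2)(0) + (2)(-2) = -4
A²[2,2] = (-2)(-2) + (2)(2) = 8
A² = 
  [  4,  -4]
  [ -4,   8]

A^3 = A^2·A:
A^3[1,1] = (4)(0) + (-4)(-2) = 8
A^3[1,2] = (4)(-2) + (-4)(2) = -16
A^3[2,1] = (-4)(0) + (8)(-2) = -16
A^3[2,2] = (-4)(-2) + (8)(2) = 24
A^3 = 
  [  8, -16]
  [-16,  24]

A^4 = A^3·A:
A^4[1,1] = (8)(0) + (-16)(-2) = 32
A^4[1,2] = (8)(-2) + (-16)(2) = -48
A^4[2,1] = (-16)(0) + (24)(-2) = -48
A^4[2,2] = (-16)(-2) + (24)(2) = 80
A^4 = 
  [ 32, -48]
  [-48,  80]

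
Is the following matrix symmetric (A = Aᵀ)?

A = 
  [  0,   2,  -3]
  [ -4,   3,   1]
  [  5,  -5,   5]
No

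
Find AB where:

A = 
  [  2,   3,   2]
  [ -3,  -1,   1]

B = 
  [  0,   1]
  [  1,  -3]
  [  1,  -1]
AB = 
  [  5,  -9]
  [  0,  -1]

A is 2×3 and B is 3×2, so AB is 2×2. Each entry is (row of A)·(column of B):
AB[1,1] = (2)(0) + (3)(1) + (2)(1) = 5
AB[1,2] = (2)(1) + (3)(-3) + (2)(-1) = -9
AB[2,1] = (-3)(0) + (-1)(1) + (1)(1) = 0
AB[2,2] = (-3)(1) + (-1)(-3) + (1)(-1) = -1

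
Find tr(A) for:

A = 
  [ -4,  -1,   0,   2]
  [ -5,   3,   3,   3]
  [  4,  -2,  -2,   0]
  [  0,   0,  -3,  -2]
-5

tr(A) = -4 + 3 + -2 + -2 = -5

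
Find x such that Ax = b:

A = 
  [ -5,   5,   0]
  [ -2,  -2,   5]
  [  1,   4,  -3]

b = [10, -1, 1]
x = [-2, 0, -1]

Row reduce the augmented matrix [A|b]:
R2 → R2 - (2/5)·R1
R3 → R3 + (1/5)·R1
R3 → R3 + (5/4)·R2
REF = 
  [   -5,     5,     0,    10]
  [    0,    -4,     5,    -5]
  [    0,     0,  13/4, -13/4]

Back-substitution:
x₃ = (-13/4) / (13/4) = -1
x₂ = (-5 - (5)(-1)) / (-4) = 0
x₁ = (10 - (5)(0) - (0)(-1)) / (-5) = -2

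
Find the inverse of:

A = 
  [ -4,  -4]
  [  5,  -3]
det(A) = (-4)(-3) - (-4)(5) = 32
For a 2×2 matrix, A⁻¹ = (1/det(A)) · [[d, -b], [-c, a]]
    = (1/32) · [[-3, 4], [-5, -4]]

A⁻¹ = 
  [-3/32,   1/8]
  [-5/32,  -1/8]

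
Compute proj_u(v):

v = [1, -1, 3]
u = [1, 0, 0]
v·u = (1)(1) + (-1)(0) + (3)(0) = 1
u·u = (1)² + (0)² + (0)² = 1
proj_u(v) = (v·u / u·u) × u = (1/1) × u = (1) × u

proj_u(v) = [1, 0, 0]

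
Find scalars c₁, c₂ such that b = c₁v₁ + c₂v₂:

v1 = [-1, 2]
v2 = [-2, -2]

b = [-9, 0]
c1 = 3, c2 = 3

b = 3·v1 + 3·v2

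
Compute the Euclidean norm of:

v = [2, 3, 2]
4.123

||v||₂ = √((2)² + (3)² + (2)²) = √17 = 4.123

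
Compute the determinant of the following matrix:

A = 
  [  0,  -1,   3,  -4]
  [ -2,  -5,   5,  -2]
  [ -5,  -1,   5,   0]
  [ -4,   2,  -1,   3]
Cofactor expansion along row 1: det(A) = a₁₁M₁₁ - a₁₂M₁₂ + a₁₃M₁₃ - a₁₄M₁₄

M₁₁ = det[[-5, 5, -2]; [-1, 5, 0]; [2, -1, 3]]
  = (-5)·((5)(3) - (0)(-1)) - (5)·((-1)(3) - (0)(2)) + (-2)·((-1)(-1) - (5)(2))
  = (-5)(15) - (5)(-3) + (-2)(-9)
  = -42
M₁₂ = det[[-2, 5, -2]; [-5, 5, 0]; [-4, -1, 3]]
  = (-2)·((5)(3) - (0)(-1)) - (5)·((-5)(3) - (0)(-4)) + (-2)·((-5)(-1) - (5)(-4))
  = (-2)(15) - (5)(-15) + (-2)(25)
  = -5
M₁₃ = det[[-2, -5, -2]; [-5, -1, 0]; [-4, 2, 3]]
  = (-2)·((-1)(3) - (0)(2)) - (-5)·((-5)(3) - (0)(-4)) + (-2)·((-5)(2) - (-1)(-4))
  = (-2)(-3) - (-5)(-15) + (-2)(-14)
  = -41
M₁₄ = det[[-2, -5, 5]; [-5, -1, 5]; [-4, 2, -1]]
  = (-2)·((-1)(-1) - (5)(2)) - (-5)·((-5)(-1) - (5)(-4)) + (5)·((-5)(2) - (-1)(-4))
  = (-2)(-9) - (-5)(25) + (5)(-14)
  = 73

det(A) = (0)(-42) - (-1)(-5) + (3)(-41) - (-4)(73) = 164

det(A) = 164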